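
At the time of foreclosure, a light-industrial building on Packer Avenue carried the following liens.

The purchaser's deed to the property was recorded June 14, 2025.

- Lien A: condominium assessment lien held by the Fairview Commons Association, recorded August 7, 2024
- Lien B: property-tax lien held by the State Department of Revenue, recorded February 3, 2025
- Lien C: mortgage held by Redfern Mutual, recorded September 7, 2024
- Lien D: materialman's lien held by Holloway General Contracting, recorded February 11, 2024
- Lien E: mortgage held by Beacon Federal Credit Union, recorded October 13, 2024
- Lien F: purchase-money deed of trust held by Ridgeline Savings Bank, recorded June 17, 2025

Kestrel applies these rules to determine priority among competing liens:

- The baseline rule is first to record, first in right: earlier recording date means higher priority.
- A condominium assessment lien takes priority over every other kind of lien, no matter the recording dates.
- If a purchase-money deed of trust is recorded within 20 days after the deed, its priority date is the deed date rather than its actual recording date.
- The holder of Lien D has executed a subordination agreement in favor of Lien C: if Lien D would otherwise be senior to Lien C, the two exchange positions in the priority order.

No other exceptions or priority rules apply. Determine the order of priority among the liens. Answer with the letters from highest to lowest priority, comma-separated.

Effective dates after the stated exceptions: F relates back to the deed date June 14, 2025.
As a condominium assessment lien, A is senior to every other lien.
Ordering the rest by effective date: D (February 11, 2024), C (September 7, 2024), E (October 13, 2024), B (February 3, 2025), F (June 14, 2025).
The subordination applies — D was senior to C — so D and C swap.

A, C, D, E, B, F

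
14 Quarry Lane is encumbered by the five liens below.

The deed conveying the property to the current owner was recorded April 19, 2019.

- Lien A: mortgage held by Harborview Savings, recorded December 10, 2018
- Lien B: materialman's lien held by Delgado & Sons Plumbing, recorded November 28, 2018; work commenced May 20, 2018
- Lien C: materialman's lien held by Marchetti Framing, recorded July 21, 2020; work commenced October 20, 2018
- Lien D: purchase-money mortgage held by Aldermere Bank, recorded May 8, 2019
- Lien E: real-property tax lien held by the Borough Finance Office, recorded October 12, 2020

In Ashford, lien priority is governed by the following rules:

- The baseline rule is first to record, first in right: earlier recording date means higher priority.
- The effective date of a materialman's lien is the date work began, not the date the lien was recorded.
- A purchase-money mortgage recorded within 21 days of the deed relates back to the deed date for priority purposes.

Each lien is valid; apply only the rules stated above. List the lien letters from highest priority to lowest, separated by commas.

First, effective dates: B is treated as recorded May 20, 2018, the work-commencement date; C is treated as recorded October 20, 2018, the work-commencement date; D relates back to the deed date April 19, 2019.
By effective date, earliest first: B (May 20, 2018), C (October 20, 2018), A (December 10, 2018), D (April 19, 2019), E (October 12, 2020).

B, C, A, D, E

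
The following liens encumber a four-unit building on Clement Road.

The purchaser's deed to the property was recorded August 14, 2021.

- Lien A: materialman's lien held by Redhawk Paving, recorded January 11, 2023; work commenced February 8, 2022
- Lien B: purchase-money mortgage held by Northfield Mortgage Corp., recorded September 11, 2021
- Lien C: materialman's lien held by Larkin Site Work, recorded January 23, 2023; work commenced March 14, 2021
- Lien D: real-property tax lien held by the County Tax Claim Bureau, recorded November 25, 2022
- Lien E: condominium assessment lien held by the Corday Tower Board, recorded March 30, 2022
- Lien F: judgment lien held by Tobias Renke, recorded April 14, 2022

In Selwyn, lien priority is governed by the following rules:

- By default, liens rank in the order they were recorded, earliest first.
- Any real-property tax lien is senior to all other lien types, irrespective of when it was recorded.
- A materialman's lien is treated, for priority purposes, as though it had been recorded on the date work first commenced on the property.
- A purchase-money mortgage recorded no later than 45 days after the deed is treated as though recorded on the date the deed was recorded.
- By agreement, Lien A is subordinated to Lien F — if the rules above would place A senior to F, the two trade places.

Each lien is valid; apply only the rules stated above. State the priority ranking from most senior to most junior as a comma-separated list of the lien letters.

First, effective dates: A is treated as recorded February 8, 2022, the work-commencement date; B's effective date is the deed date, August 14, 2021; C's effective date is March 14, 2021, when work began.
D, as a real-property tax lien, has superpriority and ranks first.
Remaining liens by effective date: C (March 14, 2021), B (August 14, 2021), A (February 8, 2022), E (March 30, 2022), F (April 14, 2022).
A would otherwise be senior to F, so under the subordination agreement A and F exchange positions.

D, C, B, F, E, A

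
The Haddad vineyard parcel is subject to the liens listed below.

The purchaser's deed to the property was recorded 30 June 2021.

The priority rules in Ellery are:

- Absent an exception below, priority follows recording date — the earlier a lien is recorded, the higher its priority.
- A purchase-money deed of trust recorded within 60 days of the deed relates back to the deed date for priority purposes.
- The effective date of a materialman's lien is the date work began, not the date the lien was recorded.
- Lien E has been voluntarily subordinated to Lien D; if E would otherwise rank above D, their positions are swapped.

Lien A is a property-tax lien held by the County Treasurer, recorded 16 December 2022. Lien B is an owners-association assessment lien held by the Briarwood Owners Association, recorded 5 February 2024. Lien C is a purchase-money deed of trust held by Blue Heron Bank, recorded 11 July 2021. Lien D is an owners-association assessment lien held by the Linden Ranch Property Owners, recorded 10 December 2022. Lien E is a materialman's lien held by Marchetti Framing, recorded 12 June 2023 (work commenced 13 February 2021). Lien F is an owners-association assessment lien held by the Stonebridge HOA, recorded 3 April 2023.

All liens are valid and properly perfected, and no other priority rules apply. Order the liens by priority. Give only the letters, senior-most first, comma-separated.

Effective dates: C was recorded within the 60-day window, so its effective date is the deed date 30 June 2021; E relates back to 13 February 2021 (work commenced).
Sorted by effective date: E (13 February 2021), C (30 June 2021), D (10 December 2022), A (16 December 2022), F (3 April 2023), B (5 February 2024).
Because E would otherwise rank above D, the subordination swaps them.

D, C, E, A, F, B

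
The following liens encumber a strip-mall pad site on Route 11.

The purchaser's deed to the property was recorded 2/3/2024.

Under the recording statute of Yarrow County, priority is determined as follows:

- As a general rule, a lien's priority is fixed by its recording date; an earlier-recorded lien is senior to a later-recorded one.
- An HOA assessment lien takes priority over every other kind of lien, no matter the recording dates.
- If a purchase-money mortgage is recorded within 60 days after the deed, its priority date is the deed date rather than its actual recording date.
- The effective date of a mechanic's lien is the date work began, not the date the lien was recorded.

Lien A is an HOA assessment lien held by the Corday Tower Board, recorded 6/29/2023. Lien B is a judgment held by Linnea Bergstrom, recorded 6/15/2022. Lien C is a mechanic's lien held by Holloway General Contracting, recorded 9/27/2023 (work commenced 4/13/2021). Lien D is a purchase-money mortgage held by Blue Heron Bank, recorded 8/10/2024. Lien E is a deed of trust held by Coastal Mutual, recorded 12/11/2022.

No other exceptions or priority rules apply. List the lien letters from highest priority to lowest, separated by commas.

Adjusting effective dates: C relates back to 4/13/2021 (work commenced); D was recorded 189 days after the deed, outside the 60-day window, so it keeps its recording date.
A, as an HOA assessment lien, has superpriority and ranks first.
The other liens, earliest effective date first: C (4/13/2021), B (6/15/2022), E (12/11/2022), D (8/10/2024).

A, C, B, E, D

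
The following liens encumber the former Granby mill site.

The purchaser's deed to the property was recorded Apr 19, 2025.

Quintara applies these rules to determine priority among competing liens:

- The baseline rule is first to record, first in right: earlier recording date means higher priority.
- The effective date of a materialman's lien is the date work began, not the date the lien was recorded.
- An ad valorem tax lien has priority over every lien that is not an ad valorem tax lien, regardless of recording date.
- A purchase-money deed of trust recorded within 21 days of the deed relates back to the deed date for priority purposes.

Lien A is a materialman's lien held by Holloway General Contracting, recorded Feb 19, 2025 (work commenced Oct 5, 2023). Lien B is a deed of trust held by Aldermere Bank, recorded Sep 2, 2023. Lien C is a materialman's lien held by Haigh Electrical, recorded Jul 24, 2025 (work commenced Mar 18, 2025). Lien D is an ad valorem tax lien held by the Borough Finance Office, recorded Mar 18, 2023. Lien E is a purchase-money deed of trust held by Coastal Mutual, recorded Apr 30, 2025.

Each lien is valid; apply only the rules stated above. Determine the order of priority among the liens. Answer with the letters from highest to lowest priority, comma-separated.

First, effective dates: A relates back to Oct 5, 2023 (work commenced); C's effective date is Mar 18, 2025, when work began; E was recorded within the 21-day window, so its effective date is the deed date Apr 19, 2025.
D is an ad valorem tax lien and takes priority over every other lien.
Among the remaining liens, by effective date: B (Sep 2, 2023), A (Oct 5, 2023), C (Mar 18, 2025), E (Apr 19, 2025).

D, B, A, C, E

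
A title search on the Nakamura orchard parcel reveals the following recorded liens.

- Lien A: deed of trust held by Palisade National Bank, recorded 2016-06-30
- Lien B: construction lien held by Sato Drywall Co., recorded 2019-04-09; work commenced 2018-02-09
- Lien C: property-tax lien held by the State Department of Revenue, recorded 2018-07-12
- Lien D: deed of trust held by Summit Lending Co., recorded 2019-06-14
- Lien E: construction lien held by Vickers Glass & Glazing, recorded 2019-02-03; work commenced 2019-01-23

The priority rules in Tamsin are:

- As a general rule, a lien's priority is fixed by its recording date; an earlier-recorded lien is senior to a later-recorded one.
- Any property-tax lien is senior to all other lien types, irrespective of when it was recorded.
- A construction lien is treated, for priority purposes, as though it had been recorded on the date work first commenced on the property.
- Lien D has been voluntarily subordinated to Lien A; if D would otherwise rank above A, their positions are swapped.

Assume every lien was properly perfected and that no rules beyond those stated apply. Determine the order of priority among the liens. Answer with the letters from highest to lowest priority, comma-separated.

C, A, B, E, D

First, effective dates: B's effective date is 2018-02-09, when work began; E's effective date is 2019-01-23, when work began.
As a property-tax lien, C is senior to every other lien.
Among the remaining liens, by effective date: A (2016-06-30), B (2018-02-09), E (2019-01-23), D (2019-06-14).
D already ranks below A; the subordination has no effect.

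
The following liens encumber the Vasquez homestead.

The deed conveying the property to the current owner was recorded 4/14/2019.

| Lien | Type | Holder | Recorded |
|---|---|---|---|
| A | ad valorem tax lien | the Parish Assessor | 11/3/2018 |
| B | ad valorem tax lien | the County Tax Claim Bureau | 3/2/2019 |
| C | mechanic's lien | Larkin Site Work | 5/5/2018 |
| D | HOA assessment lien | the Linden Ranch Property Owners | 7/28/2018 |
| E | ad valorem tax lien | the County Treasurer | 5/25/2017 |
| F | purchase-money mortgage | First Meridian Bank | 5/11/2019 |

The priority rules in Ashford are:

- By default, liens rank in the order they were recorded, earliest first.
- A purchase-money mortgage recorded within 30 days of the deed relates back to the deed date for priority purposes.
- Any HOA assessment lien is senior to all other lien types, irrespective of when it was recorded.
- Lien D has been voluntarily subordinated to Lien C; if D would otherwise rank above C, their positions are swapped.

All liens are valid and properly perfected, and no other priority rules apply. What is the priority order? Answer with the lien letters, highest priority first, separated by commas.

Effective dates after the stated exceptions: F relates back to the deed date 4/14/2019.
As an HOA assessment lien, D is senior to every other lien.
Among the remaining liens, by effective date: E (5/25/2017), C (5/5/2018), A (11/3/2018), B (3/2/2019), F (4/14/2019).
The subordination applies — D was senior to C — so D and C swap.

C, E, D, A, B, F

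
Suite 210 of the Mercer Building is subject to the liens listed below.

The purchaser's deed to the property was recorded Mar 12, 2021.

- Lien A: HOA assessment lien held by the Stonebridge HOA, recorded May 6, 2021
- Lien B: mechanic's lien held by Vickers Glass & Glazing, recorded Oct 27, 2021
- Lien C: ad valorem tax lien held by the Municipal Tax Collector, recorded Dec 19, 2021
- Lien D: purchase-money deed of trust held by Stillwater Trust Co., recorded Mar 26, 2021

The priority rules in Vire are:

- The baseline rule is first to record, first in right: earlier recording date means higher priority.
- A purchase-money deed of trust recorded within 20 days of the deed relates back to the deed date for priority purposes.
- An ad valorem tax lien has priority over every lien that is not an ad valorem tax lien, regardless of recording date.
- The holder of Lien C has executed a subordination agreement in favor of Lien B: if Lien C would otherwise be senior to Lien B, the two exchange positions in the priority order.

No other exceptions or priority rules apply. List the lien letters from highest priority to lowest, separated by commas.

First, effective dates: D relates back to the deed date Mar 12, 2021.
C is an ad valorem tax lien, so it outranks all other liens regardless of date.
The other liens, earliest effective date first: D (Mar 12, 2021), A (May 6, 2021), B (Oct 27, 2021).
Because C would otherwise rank above B, the subordination swaps them.

B, D, A, C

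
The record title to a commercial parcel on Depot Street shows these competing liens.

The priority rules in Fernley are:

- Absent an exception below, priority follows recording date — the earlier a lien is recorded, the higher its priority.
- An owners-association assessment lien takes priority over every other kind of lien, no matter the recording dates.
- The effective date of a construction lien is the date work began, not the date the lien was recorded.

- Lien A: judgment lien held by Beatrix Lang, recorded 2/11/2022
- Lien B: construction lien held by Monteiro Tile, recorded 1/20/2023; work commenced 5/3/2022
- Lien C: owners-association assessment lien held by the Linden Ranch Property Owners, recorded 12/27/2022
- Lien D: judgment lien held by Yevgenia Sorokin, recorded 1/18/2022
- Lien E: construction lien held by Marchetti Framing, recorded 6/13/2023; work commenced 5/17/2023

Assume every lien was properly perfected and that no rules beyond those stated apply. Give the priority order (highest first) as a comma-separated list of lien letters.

Effective dates: B's effective date is 5/3/2022, when work began; E's effective date is 5/17/2023, when work began.
As an owners-association assessment lien, C is senior to every other lien.
The other liens, earliest effective date first: D (1/18/2022), A (2/11/2022), B (5/3/2022), E (5/17/2023).

C, D, A, B, E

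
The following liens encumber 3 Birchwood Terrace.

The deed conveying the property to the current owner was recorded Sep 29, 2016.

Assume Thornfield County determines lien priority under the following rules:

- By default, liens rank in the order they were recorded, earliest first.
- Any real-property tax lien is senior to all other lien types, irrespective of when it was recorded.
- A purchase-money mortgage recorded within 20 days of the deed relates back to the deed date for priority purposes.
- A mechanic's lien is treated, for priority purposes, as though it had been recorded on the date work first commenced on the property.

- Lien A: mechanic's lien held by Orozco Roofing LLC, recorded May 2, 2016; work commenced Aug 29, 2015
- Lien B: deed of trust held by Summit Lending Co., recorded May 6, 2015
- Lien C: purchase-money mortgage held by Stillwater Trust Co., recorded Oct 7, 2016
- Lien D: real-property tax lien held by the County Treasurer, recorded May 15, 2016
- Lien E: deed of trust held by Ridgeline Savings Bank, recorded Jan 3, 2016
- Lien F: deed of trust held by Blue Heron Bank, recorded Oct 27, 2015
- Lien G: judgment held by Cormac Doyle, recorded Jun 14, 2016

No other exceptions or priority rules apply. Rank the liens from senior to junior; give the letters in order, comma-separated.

First, effective dates: A relates back to Aug 29, 2015 (work commenced); C relates back to the deed date Sep 29, 2016.
D is a real-property tax lien and takes priority over every other lien.
Among the remaining liens, by effective date: B (May 6, 2015), A (Aug 29, 2015), F (Oct 27, 2015), E (Jan 3, 2016), G (Jun 14, 2016), C (Sep 29, 2016).

D, B, A, F, E, G, C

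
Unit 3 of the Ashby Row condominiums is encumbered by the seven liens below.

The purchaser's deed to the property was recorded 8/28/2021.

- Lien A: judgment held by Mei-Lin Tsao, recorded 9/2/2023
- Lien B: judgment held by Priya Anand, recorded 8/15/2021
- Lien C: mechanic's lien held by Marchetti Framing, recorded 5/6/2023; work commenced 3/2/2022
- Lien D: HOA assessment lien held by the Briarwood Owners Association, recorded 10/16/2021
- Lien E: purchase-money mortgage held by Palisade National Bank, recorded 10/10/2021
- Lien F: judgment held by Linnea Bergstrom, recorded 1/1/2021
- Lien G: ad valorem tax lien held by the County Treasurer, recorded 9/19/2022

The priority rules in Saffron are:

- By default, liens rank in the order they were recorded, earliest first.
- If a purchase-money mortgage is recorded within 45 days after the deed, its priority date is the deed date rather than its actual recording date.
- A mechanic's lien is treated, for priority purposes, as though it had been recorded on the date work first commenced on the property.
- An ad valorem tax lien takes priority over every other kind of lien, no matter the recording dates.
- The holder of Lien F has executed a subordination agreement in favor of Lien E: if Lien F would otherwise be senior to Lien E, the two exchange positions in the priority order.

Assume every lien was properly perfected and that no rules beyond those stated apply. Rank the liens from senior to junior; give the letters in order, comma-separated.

First, effective dates: C's effective date is 3/2/2022, when work began; E relates back to the deed date 8/28/2021.
G is an ad valorem tax lien and takes priority over every other lien.
Ordering the rest by effective date: F (1/1/2021), B (8/15/2021), E (8/28/2021), D (10/16/2021), C (3/2/2022), A (9/2/2023).
Because F would otherwise rank above E, the subordination swaps them.

G, E, B, F, D, C, A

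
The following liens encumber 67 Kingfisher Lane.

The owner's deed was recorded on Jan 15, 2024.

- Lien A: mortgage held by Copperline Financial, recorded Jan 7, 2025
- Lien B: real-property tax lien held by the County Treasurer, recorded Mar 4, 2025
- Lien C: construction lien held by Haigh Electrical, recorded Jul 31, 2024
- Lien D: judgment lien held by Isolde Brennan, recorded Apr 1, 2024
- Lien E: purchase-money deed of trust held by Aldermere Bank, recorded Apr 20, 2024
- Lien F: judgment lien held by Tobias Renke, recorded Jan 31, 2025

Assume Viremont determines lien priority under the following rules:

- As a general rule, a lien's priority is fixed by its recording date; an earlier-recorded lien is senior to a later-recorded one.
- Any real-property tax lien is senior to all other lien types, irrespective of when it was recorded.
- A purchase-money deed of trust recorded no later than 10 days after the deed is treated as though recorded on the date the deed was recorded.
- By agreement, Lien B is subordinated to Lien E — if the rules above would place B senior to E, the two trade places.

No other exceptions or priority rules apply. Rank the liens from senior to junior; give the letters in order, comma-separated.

First, effective dates: E was recorded 96 days after the deed, outside the 10-day window, so it keeps its recording date.
B is a real-property tax lien and takes priority over every other lien.
Remaining liens by effective date: D (Apr 1, 2024), E (Apr 20, 2024), C (Jul 31, 2024), A (Jan 7, 2025), F (Jan 31, 2025).
B would otherwise be senior to E, so under the subordination agreement B and E exchange positions.

E, D, B, C, A, F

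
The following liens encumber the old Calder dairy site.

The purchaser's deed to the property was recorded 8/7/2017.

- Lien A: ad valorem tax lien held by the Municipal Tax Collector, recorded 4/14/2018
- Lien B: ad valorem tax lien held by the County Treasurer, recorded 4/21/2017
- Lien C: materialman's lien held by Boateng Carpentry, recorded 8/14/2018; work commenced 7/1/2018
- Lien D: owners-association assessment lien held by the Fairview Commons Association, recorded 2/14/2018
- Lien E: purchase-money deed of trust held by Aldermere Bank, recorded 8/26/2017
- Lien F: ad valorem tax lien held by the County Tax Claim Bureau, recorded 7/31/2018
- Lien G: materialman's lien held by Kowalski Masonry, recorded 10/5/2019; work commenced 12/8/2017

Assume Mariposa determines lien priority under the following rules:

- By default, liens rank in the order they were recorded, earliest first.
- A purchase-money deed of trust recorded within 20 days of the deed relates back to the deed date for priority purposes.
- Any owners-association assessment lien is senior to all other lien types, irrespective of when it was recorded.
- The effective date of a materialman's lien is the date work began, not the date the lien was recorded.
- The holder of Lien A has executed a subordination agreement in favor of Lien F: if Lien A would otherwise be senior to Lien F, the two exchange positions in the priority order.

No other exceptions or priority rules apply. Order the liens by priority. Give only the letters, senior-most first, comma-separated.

First, effective dates: C's effective date is 7/1/2018, when work began; E's effective date is the deed date, 8/7/2017; G is treated as recorded 12/8/2017, the work-commencement date.
D is an owners-association assessment lien, so it outranks all other liens regardless of date.
The other liens, earliest effective date first: B (4/21/2017), E (8/7/2017), G (12/8/2017), A (4/14/2018), C (7/1/2018), F (7/31/2018).
A would otherwise be senior to F, so under the subordination agreement A and F exchange positions.

D, B, E, G, F, C, A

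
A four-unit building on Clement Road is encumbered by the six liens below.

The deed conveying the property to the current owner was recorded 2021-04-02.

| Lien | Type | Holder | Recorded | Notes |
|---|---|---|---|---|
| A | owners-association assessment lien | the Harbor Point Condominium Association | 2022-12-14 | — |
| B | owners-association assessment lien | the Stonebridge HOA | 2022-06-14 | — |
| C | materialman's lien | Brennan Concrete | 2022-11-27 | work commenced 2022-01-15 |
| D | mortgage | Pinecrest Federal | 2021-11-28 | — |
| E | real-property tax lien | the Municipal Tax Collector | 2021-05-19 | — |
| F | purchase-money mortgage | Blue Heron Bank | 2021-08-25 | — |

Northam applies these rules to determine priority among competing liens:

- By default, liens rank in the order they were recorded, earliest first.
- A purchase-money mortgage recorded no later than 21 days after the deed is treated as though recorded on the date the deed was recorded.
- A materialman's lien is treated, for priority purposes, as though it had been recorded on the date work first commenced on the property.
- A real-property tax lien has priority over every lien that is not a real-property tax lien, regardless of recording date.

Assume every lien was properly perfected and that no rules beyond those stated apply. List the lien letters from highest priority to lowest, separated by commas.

E, F, D, C, B, A

Effective dates: C relates back to 2022-01-15 (work commenced); F was recorded 145 days after the deed — beyond 21 days — so no relation-back applies.
E, as a real-property tax lien, has superpriority and ranks first.
Ordering the rest by effective date: F (2021-08-25), D (2021-11-28), C (2022-01-15), B (2022-06-14), A (2022-12-14).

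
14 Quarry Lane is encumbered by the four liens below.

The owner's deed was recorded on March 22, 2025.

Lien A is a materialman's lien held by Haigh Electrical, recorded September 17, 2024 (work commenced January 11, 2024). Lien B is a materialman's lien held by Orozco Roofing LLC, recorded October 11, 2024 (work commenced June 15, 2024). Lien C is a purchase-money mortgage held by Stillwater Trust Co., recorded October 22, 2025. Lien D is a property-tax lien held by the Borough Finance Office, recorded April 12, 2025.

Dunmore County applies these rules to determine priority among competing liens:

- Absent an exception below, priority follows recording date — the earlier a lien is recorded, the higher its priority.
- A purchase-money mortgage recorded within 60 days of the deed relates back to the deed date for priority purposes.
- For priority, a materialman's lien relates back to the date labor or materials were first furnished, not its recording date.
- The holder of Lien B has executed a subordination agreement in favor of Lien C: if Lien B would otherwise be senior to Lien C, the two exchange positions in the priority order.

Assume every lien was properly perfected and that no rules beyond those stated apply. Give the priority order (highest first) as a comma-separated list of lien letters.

A, C, D, B

First, effective dates: A is treated as recorded January 11, 2024, the work-commencement date; B is treated as recorded June 15, 2024, the work-commencement date; C was recorded 214 days after the deed, outside the 60-day window, so it keeps its recording date.
By effective date, earliest first: A (January 11, 2024), B (June 15, 2024), D (April 12, 2025), C (October 22, 2025).
B would otherwise be senior to C, so under the subordination agreement B and C exchange positions.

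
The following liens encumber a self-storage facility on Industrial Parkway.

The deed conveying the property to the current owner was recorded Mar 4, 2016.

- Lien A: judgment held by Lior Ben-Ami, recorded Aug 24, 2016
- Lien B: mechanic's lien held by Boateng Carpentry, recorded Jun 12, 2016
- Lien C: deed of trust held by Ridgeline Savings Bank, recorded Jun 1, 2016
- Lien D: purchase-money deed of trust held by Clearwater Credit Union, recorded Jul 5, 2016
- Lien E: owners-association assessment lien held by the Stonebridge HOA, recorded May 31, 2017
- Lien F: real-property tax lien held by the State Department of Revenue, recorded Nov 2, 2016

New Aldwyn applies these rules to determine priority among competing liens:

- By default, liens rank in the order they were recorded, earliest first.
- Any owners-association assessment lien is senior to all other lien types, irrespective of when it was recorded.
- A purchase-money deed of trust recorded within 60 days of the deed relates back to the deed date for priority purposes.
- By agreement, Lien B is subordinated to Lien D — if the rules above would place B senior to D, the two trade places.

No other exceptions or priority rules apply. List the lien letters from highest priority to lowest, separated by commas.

E, C, D, B, A, F

First, effective dates: D was recorded 123 days after the deed, outside the 60-day window, so it keeps its recording date.
E, as an owners-association assessment lien, has superpriority and ranks first.
The other liens, earliest effective date first: C (Jun 1, 2016), B (Jun 12, 2016), D (Jul 5, 2016), A (Aug 24, 2016), F (Nov 2, 2016).
Because B would otherwise rank above D, the subordination swaps them.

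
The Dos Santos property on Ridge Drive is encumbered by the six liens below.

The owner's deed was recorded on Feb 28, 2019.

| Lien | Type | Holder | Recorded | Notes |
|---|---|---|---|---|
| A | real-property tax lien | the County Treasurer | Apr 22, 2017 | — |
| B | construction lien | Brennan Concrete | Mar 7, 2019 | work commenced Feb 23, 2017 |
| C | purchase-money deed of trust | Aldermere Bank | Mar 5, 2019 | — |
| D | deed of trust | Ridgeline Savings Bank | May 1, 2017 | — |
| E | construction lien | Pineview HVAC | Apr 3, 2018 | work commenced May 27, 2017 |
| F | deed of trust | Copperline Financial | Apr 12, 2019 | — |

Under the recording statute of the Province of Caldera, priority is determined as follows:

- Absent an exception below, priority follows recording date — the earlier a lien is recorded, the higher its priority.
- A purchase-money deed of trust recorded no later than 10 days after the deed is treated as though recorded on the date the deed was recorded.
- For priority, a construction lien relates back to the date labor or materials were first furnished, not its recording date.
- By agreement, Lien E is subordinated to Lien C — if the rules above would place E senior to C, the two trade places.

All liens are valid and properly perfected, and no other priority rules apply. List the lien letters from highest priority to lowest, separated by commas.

First, effective dates: B is treated as recorded Feb 23, 2017, the work-commencement date; C was recorded within the 10-day window, so its effective date is the deed date Feb 28, 2019; E's effective date is May 27, 2017, when work began.
By effective date, earliest first: B (Feb 23, 2017), A (Apr 22, 2017), D (May 1, 2017), E (May 27, 2017), C (Feb 28, 2019), F (Apr 12, 2019).
E would otherwise be senior to C, so under the subordination agreement E and C exchange positions.

B, A, D, C, E, F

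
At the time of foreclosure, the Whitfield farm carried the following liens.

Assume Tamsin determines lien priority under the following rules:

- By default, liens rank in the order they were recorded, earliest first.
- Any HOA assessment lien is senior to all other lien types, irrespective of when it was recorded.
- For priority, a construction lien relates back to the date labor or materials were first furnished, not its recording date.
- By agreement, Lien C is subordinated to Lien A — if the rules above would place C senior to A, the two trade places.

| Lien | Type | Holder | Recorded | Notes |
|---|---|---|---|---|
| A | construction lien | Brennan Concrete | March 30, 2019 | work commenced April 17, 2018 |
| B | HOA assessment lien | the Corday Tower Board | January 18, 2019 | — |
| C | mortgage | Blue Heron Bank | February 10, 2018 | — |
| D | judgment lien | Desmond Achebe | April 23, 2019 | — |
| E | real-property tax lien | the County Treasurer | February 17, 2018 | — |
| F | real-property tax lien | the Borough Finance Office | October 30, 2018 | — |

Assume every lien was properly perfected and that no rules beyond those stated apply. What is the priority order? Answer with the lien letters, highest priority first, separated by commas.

Adjusting effective dates: A is treated as recorded April 17, 2018, the work-commencement date.
B is an HOA assessment lien, so it outranks all other liens regardless of date.
Among the remaining liens, by effective date: C (February 10, 2018), E (February 17, 2018), A (April 17, 2018), F (October 30, 2018), D (April 23, 2019).
C is senior to A before the subordination, so the two trade places.

B, A, E, C, F, D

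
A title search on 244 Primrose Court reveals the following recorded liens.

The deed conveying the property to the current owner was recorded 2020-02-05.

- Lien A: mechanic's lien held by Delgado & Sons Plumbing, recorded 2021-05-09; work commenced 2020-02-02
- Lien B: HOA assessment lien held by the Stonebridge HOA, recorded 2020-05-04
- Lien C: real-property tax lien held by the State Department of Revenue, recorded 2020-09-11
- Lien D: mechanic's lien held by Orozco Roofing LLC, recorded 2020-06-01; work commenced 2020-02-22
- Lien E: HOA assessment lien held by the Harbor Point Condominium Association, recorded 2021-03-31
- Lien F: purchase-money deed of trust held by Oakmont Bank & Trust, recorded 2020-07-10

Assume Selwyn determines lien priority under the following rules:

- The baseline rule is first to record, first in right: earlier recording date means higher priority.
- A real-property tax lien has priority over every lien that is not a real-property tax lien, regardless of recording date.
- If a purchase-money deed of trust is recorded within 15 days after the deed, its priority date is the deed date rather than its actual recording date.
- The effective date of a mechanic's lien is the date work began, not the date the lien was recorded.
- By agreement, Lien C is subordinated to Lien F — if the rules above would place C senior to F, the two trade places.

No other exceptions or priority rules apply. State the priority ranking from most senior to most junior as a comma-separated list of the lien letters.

F, A, D, B, C, E

Effective dates: A is treated as recorded 2020-02-02, the work-commencement date; D relates back to 2020-02-22 (work commenced); F was recorded 156 days after the deed, outside the 15-day window, so it keeps its recording date.
As a real-property tax lien, C is senior to every other lien.
The other liens, earliest effective date first: A (2020-02-02), D (2020-02-22), B (2020-05-04), F (2020-07-10), E (2021-03-31).
Because C would otherwise rank above F, the subordination swaps them.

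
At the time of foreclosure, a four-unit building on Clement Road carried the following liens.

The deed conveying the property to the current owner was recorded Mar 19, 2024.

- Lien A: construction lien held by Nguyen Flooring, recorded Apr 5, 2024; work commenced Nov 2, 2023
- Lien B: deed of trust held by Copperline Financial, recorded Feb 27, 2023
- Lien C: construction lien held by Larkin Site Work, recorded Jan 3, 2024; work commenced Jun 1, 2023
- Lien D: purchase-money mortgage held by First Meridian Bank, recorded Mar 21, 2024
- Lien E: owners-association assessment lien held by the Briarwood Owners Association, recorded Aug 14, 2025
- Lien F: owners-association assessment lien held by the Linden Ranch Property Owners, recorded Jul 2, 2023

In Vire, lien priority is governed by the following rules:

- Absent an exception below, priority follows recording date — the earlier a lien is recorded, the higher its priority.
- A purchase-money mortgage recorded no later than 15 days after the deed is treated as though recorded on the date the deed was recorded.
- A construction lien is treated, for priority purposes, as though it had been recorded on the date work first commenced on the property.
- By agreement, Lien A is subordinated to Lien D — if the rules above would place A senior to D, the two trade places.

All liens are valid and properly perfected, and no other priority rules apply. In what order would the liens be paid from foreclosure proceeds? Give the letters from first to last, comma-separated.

Adjusting effective dates: A's effective date is Nov 2, 2023, when work began; C is treated as recorded Jun 1, 2023, the work-commencement date; D's effective date is the deed date, Mar 19, 2024.
By effective date: B (Feb 27, 2023), C (Jun 1, 2023), F (Jul 2, 2023), A (Nov 2, 2023), D (Mar 19, 2024), E (Aug 14, 2025).
The subordination applies — A was senior to D — so A and D swap.

B, C, F, D, A, E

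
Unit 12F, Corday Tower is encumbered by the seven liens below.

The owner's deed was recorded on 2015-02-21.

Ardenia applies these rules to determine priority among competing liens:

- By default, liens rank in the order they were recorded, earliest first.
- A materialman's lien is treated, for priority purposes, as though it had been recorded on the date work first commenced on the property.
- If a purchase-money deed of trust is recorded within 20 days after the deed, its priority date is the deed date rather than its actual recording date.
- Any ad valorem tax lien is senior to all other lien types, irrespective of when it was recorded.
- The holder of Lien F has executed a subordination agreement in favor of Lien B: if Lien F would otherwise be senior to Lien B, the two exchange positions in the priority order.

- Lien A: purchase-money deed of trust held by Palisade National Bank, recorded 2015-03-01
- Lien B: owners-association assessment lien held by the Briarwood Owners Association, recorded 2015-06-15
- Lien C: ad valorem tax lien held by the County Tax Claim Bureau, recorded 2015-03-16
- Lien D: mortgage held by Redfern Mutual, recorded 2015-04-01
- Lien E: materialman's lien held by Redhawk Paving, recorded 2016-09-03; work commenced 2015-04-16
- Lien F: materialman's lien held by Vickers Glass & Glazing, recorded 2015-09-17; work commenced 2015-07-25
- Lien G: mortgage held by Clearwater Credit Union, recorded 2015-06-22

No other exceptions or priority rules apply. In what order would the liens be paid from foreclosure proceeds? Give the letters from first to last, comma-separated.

C, A, D, E, B, G, F

First, effective dates: A relates back to the deed date 2015-02-21; E's effective date is 2015-04-16, when work began; F's effective date is 2015-07-25, when work began.
As an ad valorem tax lien, C is senior to every other lien.
Among the remaining liens, by effective date: A (2015-02-21), D (2015-04-01), E (2015-04-16), B (2015-06-15), G (2015-06-22), F (2015-07-25).
F is already junior to B, so the subordination agreement changes nothing.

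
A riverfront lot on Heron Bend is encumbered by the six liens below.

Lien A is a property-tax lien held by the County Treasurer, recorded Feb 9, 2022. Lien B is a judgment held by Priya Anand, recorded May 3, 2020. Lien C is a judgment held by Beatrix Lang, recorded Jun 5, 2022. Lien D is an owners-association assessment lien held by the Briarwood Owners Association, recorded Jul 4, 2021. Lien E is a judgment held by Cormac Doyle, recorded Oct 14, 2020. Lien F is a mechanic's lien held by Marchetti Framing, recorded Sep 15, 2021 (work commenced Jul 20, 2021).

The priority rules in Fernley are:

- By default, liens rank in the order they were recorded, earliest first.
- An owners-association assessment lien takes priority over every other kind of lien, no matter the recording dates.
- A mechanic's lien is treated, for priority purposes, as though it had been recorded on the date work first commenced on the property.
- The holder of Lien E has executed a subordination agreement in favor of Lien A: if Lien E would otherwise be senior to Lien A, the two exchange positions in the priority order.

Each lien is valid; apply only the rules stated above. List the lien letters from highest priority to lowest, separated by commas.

First, effective dates: F's effective date is Jul 20, 2021, when work began.
D is an owners-association assessment lien, so it outranks all other liens regardless of date.
Among the remaining liens, by effective date: B (May 3, 2020), E (Oct 14, 2020), F (Jul 20, 2021), A (Feb 9, 2022), C (Jun 5, 2022).
The subordination applies — E was senior to A — so E and A swap.

D, B, A, F, E, C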